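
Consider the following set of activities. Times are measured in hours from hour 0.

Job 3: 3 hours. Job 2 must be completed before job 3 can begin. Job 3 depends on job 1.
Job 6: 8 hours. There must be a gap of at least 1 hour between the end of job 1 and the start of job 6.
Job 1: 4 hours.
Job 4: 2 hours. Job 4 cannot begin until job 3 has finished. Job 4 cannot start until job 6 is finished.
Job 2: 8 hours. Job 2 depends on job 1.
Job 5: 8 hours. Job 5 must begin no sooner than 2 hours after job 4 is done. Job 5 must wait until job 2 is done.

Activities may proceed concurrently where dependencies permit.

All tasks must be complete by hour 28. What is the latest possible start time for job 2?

To finish by hour 28, job 5 (duration 8) must start no later than hour 20.
Job 4 must finish before job 5 (must start by hour 20, minus 2-hour gap → hour 18). With a 2-hour duration, job 4 must start by 18 − 2 = hour 16.
Job 3 has to be done before job 4 (must start by hour 16). That means finishing by hour 16, i.e. starting by 16 − 3 = hour 13.
Job 2 must finish in time for job 3 (must start by hour 13); job 5 (must start by hour 20). The tightest is hour 13, so job 2 must start by 13 − 8 = hour 5.

5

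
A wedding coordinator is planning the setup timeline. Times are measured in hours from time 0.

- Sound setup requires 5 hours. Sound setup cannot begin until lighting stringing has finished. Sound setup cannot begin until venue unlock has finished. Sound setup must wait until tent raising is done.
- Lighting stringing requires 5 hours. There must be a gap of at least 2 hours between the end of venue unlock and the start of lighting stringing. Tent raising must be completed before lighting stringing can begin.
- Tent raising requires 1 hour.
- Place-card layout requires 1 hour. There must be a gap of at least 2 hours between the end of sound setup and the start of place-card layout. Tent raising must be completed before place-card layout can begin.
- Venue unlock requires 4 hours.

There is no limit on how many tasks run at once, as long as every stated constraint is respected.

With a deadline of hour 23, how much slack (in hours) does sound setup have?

4

Tent raising can start immediately at hour 0; it finishes at hour 1.
Nothing blocks venue unlock, so it runs from hour 0 to hour 4.
Lighting stringing has to wait for venue unlock (finishes hour 4, plus 2-hour gap → hour 6); tent raising (finishes hour 1). The latest of these is hour 6, so lighting stringing runs hour 6 to 6 + 5 = hour 11.
For sound setup: lighting stringing (finishes hour 11); venue unlock (finishes hour 4); tent raising (finishes hour 1). Taking the maximum gives a start of hour 11, and it finishes at 11 + 5 = hour 16.

Working backward from the deadline:
Place-card layout has no dependents, so it just needs to finish by hour 23. Starting by 23 − 1 = hour 22 achieves that.
Sound setup must finish before place-card layout (must start by hour 22, minus 2-hour gap → hour 20). With a 5-hour duration, sound setup must start by 20 − 5 = hour 15.
So sound setup can start as early as hour 11 and as late as hour 15, giving 15 − 11 = 4 hours of slack.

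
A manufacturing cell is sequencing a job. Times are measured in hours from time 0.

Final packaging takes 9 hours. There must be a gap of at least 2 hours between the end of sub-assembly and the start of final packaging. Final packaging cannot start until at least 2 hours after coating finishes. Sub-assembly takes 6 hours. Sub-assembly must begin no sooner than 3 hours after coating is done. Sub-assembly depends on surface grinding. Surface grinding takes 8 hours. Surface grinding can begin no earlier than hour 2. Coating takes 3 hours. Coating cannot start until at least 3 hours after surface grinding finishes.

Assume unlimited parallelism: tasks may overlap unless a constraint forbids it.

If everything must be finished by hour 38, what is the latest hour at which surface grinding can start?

4

Nothing follows final packaging; the deadline of hour 38 is its only limit. It must start by 38 − 9 = hour 29.
Sub-assembly has to be done before final packaging (must start by hour 29, minus 2-hour gap → hour 27). That means finishing by hour 27, i.e. starting by 27 − 6 = hour 21.
For coating: sub-assembly (must start by hour 21, minus 3-hour gap → hour 18); final packaging (must start by hour 29, minus 2-hour gap → hour 27). The most restrictive is hour 18; with a 3-hour duration, coating must start by hour 15.
Surface grinding has several dependents: coating (must start by hour 15, minus 3-hour gap → hour 12); sub-assembly (must start by hour 21). The earliest of those limits is hour 12, so surface grinding must start by 12 − 8 = hour 4.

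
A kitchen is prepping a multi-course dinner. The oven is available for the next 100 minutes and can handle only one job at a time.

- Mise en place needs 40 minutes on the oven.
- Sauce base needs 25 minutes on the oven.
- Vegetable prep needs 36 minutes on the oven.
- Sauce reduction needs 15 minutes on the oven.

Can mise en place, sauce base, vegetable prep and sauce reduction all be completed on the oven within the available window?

No

Running back to back, the jobs need 40 + 25 + 36 + 15 = 116 minutes on the oven.
Since 116 > 100, they cannot all fit.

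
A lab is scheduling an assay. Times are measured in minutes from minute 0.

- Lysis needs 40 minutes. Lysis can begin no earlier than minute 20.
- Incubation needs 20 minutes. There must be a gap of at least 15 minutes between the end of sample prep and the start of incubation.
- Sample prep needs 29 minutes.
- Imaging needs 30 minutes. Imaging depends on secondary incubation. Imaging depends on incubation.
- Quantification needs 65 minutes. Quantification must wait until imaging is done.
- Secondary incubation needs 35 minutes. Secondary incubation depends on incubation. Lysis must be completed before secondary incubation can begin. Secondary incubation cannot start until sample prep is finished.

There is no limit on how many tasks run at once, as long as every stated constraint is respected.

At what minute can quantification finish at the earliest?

Lysis waits on its own release at minute 20, so it starts at minute 20 and finishes at 20 + 40 = minute 60.
Nothing blocks sample prep, so it runs from minute 0 to minute 29.
Incubation waits on sample prep (finishes minute 29, plus 15-minute gap → minute 44), so it starts at minute 44 and finishes at 44 + 20 = minute 64.
Secondary incubation cannot start until incubation (finishes minute 64); lysis (finishes minute 60); sample prep (finishes minute 29). The controlling bound is minute 64, so secondary incubation finishes at 64 + 35 = minute 99.
For imaging: secondary incubation (finishes minute 99); incubation (finishes minute 64). Taking the maximum gives a start of minute 99, and it finishes at 99 + 30 = minute 129.
Quantification waits on imaging (finishes minute 129), so it starts at minute 129 and finishes at 129 + 65 = minute 194.

194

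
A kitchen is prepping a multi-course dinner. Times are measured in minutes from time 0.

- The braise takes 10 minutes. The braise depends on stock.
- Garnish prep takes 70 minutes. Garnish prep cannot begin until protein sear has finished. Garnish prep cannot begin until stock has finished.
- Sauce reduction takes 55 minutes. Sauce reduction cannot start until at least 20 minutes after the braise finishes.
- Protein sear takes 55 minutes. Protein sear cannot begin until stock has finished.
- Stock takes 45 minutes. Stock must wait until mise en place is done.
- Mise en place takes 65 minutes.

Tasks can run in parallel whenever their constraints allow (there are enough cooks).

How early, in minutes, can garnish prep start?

Mise en place can start immediately at minute 0; it finishes at minute 65.
After mise en place (finishes minute 65), stock can start at minute 65 and finishes at minute 110.
Protein sear waits on stock (finishes minute 110), so it starts at minute 110 and finishes at 110 + 55 = minute 165.
Garnish prep waits on protein sear (finishes minute 165); stock (finishes minute 110). The latest of these is minute 165, which is the earliest garnish prep can start.

165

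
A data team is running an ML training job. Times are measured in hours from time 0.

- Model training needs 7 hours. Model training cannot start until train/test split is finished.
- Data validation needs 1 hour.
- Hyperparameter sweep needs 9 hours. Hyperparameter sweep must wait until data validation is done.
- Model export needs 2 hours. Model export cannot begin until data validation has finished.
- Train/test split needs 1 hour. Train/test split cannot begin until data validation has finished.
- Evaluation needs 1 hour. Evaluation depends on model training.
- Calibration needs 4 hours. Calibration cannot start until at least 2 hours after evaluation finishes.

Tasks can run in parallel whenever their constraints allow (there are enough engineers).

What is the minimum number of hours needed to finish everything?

Data validation can start immediately at hour 0; it finishes at hour 1.
Model export cannot begin until data validation (finishes hour 1). It runs from hour 1 to 1 + 2 = hour 3.
After data validation (finishes hour 1), hyperparameter sweep can start at hour 1 and finishes at hour 10.
After data validation (finishes hour 1), train/test split can start at hour 1 and finishes at hour 2.
After train/test split (finishes hour 2), model training can start at hour 2 and finishes at hour 9.
Evaluation cannot begin until model training (finishes hour 9). It runs from hour 9 to 9 + 1 = hour 10.
Calibration waits on evaluation (finishes hour 10, plus 2-hour gap → hour 12), so it starts at hour 12 and finishes at 12 + 4 = hour 16.
All tasks are finished once the last one completes. Finish times: Data validation at 1, Train/test split at 2, Hyperparameter sweep at 10, Model training at 9, Evaluation at 10, Calibration at 16, Model export at 3. The latest is hour 16.

16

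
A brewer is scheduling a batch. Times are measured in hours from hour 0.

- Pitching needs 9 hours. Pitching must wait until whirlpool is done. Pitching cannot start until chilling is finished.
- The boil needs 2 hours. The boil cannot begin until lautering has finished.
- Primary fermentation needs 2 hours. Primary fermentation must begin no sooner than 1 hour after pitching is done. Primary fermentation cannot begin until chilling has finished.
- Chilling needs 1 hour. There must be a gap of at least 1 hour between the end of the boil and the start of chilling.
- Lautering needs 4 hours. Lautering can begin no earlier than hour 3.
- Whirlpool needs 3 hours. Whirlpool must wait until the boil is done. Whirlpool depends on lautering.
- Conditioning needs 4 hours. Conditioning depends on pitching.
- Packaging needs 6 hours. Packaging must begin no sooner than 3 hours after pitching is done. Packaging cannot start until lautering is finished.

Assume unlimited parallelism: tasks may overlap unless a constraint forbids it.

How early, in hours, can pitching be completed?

Lautering waits on its own release at hour 3, so it starts at hour 3 and finishes at 3 + 4 = hour 7.
The boil waits on lautering (finishes hour 7), so it starts at hour 7 and finishes at 7 + 2 = hour 9.
After the boil (finishes hour 9, plus 1-hour gap → hour 10), chilling can start at hour 10 and finishes at hour 11.
Whirlpool has to wait for the boil (finishes hour 9); lautering (finishes hour 7). The latest of these is hour 9, so whirlpool runs hour 9 to 9 + 3 = hour 12.
Pitching cannot start until whirlpool (finishes hour 12); chilling (finishes hour 11). The controlling bound is hour 12, so pitching finishes at 12 + 9 = hour 21.

21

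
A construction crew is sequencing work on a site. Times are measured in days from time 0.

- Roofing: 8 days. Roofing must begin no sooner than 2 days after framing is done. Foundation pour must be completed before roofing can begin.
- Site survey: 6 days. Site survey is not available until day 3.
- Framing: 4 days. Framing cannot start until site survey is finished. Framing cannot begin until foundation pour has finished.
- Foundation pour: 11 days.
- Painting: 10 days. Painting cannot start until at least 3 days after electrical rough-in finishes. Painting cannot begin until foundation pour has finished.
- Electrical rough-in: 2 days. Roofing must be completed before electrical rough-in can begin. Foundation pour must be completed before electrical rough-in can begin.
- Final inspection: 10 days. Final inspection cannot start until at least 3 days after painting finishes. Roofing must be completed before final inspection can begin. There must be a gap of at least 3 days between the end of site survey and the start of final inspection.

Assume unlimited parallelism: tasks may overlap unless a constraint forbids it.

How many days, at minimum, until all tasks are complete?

Nothing blocks foundation pour, so it runs from day 0 to day 11.
Site survey waits on its own release at day 3, so it starts at day 3 and finishes at 3 + 6 = day 9.
Framing needs all of site survey (finishes day 9); foundation pour (finishes day 11). That puts its earliest start at day 11; it finishes at 11 + 4 = day 15.
Roofing has to wait for framing (finishes day 15, plus 2-day gap → day 17); foundation pour (finishes day 11). The latest of these is day 17, so roofing runs day 17 to 17 + 8 = day 25.
Electrical rough-in cannot start until roofing (finishes day 25); foundation pour (finishes day 11). The controlling bound is day 25, so electrical rough-in finishes at 25 + 2 = day 27.
Painting has to wait for electrical rough-in (finishes day 27, plus 3-day gap → day 30); foundation pour (finishes day 11). The latest of these is day 30, so painting runs day 30 to 30 + 10 = day 40.
For final inspection: painting (finishes day 40, plus 3-day gap → day 43); roofing (finishes day 25); site survey (finishes day 9, plus 3-day gap → day 12). Taking the maximum gives a start of day 43, and it finishes at 43 + 10 = day 53.
All tasks are finished once the last one completes. Finish times: Site survey at 9, Foundation pour at 11, Framing at 15, Roofing at 25, Electrical rough-in at 27, Painting at 40, Final inspection at 53. The latest is day 53.

53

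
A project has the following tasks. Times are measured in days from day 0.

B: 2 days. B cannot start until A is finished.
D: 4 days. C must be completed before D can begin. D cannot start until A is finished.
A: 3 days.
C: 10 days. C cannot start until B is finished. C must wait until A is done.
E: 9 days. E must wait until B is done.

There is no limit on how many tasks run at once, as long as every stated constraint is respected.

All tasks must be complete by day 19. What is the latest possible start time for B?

3

D has no dependents, so it just needs to finish by day 19. Starting by 19 − 4 = day 15 achieves that.
C must finish before D (must start by day 15). With a 10-day duration, C must start by 15 − 10 = day 5.
Nothing follows E; the deadline of day 19 is its only limit. It must start by 19 − 9 = day 10.
B has several dependents: C (must start by day 5); E (must start by day 10). The earliest of those limits is day 5, so B must start by 5 − 2 = day 3.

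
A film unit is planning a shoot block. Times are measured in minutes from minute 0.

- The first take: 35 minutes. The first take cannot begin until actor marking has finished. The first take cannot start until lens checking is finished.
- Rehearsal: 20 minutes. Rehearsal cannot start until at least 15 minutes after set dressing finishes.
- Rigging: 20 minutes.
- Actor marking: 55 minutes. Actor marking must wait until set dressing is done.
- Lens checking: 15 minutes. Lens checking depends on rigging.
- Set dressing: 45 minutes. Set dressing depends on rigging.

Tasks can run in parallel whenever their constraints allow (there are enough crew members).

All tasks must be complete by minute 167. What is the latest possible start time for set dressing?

32

The first take must finish by minute 167; it takes 35 minutes, so it must start by 167 − 35 = minute 132.
Since the first take (must start by minute 132) depends on it, actor marking must finish by minute 132. Backing off its 55-minute duration gives a latest start of minute 77.
Rehearsal has no dependents, so it just needs to finish by minute 167. Starting by 167 − 20 = minute 147 achieves that.
Set dressing has several dependents: actor marking (must start by minute 77); rehearsal (must start by minute 147, minus 15-minute gap → minute 132). The earliest of those limits is minute 77, so set dressing must start by 77 − 45 = minute 32.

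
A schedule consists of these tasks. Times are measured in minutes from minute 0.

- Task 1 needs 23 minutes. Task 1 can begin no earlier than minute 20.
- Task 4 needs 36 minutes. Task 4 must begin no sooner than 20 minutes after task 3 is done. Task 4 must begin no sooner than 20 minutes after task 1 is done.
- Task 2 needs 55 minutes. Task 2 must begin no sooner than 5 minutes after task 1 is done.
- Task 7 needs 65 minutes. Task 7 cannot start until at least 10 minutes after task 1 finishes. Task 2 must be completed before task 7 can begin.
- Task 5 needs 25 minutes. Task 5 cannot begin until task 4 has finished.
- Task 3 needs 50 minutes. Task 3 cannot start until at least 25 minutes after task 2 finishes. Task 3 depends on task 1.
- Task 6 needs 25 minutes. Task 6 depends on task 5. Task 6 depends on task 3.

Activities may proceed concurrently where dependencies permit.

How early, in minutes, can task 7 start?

Task 1 cannot begin until its own release at minute 20. It runs from minute 20 to 20 + 23 = minute 43.
After task 1 (finishes minute 43, plus 5-minute gap → minute 48), task 2 can start at minute 48 and finishes at minute 103.
Task 7 waits on task 1 (finishes minute 43, plus 10-minute gap → minute 53); task 2 (finishes minute 103). The latest of these is minute 103, which is the earliest task 7 can start.

103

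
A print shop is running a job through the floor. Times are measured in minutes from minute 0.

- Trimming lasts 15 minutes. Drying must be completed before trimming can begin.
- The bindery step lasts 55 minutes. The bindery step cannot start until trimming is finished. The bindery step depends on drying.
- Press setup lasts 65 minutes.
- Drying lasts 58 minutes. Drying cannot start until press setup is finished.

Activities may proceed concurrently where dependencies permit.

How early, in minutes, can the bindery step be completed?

Nothing blocks press setup, so it runs from minute 0 to minute 65.
Drying cannot begin until press setup (finishes minute 65). It runs from minute 65 to 65 + 58 = minute 123.
Trimming cannot begin until drying (finishes minute 123). It runs from minute 123 to 123 + 15 = minute 138.
The bindery step cannot start until trimming (finishes minute 138); drying (finishes minute 123). The controlling bound is minute 138, so the bindery step finishes at 138 + 55 = minute 193.

193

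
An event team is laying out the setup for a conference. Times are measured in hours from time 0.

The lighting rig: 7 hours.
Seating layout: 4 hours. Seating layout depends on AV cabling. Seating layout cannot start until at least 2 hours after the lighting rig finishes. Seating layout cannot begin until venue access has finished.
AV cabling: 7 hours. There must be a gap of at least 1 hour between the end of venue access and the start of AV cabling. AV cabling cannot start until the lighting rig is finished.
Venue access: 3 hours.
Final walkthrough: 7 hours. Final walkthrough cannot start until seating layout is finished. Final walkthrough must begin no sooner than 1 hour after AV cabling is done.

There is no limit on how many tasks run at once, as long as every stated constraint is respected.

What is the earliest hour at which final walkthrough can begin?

The lighting rig can start immediately at hour 0; it finishes at hour 7.
Venue access has no prerequisites, so it starts at hour 0 and finishes at hour 3.
AV cabling cannot start until venue access (finishes hour 3, plus 1-hour gap → hour 4); the lighting rig (finishes hour 7). The controlling bound is hour 7, so AV cabling finishes at 7 + 7 = hour 14.
Seating layout has to wait for AV cabling (finishes hour 14); the lighting rig (finishes hour 7, plus 2-hour gap → hour 9); venue access (finishes hour 3). The latest of these is hour 14, so seating layout runs hour 14 to 14 + 4 = hour 18.
Final walkthrough waits on seating layout (finishes hour 18); AV cabling (finishes hour 14, plus 1-hour gap → hour 15). The latest of these is hour 18, which is the earliest final walkthrough can start.

18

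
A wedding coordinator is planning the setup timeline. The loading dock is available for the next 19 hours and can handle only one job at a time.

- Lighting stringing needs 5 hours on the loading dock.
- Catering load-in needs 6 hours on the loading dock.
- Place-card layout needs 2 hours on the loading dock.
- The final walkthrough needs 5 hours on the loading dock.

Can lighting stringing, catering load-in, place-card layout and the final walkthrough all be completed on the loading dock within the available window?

Yes

Running back to back, the jobs need 5 + 6 + 2 + 5 = 18 hours on the loading dock.
Since 18 ≤ 19, they fit within the window.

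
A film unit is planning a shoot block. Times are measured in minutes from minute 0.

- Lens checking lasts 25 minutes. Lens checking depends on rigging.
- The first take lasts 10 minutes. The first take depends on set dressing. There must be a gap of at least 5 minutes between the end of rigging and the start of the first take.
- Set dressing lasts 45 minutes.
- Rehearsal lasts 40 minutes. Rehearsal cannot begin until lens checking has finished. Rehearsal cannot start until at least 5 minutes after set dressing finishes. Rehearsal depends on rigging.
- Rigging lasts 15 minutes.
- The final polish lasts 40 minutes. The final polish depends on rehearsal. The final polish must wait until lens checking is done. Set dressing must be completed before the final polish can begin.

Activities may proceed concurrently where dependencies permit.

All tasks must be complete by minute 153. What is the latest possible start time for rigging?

Nothing follows the final polish; the deadline of minute 153 is its only limit. It must start by 153 − 40 = minute 113.
Since the final polish (must start by minute 113) depends on it, rehearsal must finish by minute 113. Backing off its 40-minute duration gives a latest start of minute 73.
Lens checking must finish in time for rehearsal (must start by minute 73); the final polish (must start by minute 113). The tightest is minute 73, so lens checking must start by 73 − 25 = minute 48.
The first take must finish by minute 153; it takes 10 minutes, so it must start by 153 − 10 = minute 143.
Rigging has several dependents: lens checking (must start by minute 48); rehearsal (must start by minute 73); the first take (must start by minute 143, minus 5-minute gap → minute 138). The earliest of those limits is minute 48, so rigging must start by 48 − 15 = minute 33.

33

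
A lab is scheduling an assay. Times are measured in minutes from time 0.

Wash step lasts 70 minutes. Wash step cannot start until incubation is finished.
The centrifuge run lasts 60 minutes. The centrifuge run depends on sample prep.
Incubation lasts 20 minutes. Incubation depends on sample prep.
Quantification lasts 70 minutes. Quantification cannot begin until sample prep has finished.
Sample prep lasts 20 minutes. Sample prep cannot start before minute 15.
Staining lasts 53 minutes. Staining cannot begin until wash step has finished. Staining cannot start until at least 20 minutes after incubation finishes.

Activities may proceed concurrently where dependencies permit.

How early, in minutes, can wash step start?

55

Sample prep waits on its own release at minute 15, so it starts at minute 15 and finishes at 15 + 20 = minute 35.
After sample prep (finishes minute 35), incubation can start at minute 35 and finishes at minute 55.
Wash step waits on incubation (finishes minute 55), so the earliest it can start is minute 55.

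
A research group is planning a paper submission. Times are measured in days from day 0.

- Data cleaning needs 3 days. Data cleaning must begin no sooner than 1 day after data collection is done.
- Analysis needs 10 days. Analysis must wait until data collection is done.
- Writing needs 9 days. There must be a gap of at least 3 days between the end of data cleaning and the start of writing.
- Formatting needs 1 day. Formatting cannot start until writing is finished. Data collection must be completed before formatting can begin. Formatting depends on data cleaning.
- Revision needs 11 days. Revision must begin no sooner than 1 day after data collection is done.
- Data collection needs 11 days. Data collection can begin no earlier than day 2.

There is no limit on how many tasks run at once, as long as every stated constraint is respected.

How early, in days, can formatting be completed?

30

Data collection waits on its own release at day 2, so it starts at day 2 and finishes at 2 + 11 = day 13.
Data cleaning cannot begin until data collection (finishes day 13, plus 1-day gap → day 14). It runs from day 14 to 14 + 3 = day 17.
After data cleaning (finishes day 17, plus 3-day gap → day 20), writing can start at day 20 and finishes at day 29.
Formatting has to wait for writing (finishes day 29); data collection (finishes day 13); data cleaning (finishes day 17). The latest of these is day 29, so formatting runs day 29 to 29 + 1 = day 30.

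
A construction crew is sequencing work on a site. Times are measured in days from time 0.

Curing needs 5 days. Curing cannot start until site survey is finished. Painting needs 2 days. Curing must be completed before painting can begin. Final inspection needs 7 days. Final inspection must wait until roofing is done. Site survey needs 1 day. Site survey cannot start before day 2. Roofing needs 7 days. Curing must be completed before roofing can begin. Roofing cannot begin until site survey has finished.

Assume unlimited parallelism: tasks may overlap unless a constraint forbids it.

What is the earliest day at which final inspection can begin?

15

Site survey cannot begin until its own release at day 2. It runs from day 2 to 2 + 1 = day 3.
Curing cannot begin until site survey (finishes day 3). It runs from day 3 to 3 + 5 = day 8.
Roofing has to wait for curing (finishes day 8); site survey (finishes day 3). The latest of these is day 8, so roofing runs day 8 to 8 + 7 = day 15.
Final inspection waits on roofing (finishes day 15), so the earliest it can start is day 15.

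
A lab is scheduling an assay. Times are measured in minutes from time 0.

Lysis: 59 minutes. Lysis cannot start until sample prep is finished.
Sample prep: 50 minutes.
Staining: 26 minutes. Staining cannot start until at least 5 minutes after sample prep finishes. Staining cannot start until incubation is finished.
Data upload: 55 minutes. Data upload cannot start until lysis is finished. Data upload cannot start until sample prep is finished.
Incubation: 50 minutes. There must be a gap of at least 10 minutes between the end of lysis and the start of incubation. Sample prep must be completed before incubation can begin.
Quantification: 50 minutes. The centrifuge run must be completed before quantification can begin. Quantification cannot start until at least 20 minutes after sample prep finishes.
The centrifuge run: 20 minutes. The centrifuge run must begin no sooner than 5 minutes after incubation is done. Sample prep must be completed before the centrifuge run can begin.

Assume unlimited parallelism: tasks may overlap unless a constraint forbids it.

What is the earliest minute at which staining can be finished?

Nothing blocks sample prep, so it runs from minute 0 to minute 50.
Lysis cannot begin until sample prep (finishes minute 50). It runs from minute 50 to 50 + 59 = minute 109.
Incubation needs all of lysis (finishes minute 109, plus 10-minute gap → minute 119); sample prep (finishes minute 50). That puts its earliest start at minute 119; it finishes at 119 + 50 = minute 169.
Staining needs all of sample prep (finishes minute 50, plus 5-minute gap → minute 55); incubation (finishes minute 169). That puts its earliest start at minute 169; it finishes at 169 + 26 = minute 195.

195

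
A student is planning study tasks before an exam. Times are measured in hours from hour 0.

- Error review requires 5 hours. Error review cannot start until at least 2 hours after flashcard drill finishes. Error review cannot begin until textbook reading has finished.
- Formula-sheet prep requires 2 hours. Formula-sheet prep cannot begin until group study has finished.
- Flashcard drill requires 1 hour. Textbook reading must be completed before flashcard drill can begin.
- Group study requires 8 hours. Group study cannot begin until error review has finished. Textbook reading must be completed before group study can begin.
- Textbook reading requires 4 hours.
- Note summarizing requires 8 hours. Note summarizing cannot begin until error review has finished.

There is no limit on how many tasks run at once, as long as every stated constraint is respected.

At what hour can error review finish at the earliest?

Textbook reading has no prerequisites, so it starts at hour 0 and finishes at hour 4.
Flashcard drill cannot begin until textbook reading (finishes hour 4). It runs from hour 4 to 4 + 1 = hour 5.
Error review has to wait for flashcard drill (finishes hour 5, plus 2-hour gap → hour 7); textbook reading (finishes hour 4). The latest of these is hour 7, so error review runs hour 7 to 7 + 5 = hour 12.

12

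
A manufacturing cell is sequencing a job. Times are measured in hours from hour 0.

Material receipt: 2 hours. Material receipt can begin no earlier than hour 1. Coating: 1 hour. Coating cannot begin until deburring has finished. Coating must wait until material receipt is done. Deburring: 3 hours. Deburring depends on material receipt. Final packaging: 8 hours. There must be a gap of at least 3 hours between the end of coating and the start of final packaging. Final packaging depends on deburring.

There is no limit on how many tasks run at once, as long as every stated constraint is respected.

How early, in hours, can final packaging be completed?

18

Material receipt cannot begin until its own release at hour 1. It runs from hour 1 to 1 + 2 = hour 3.
After material receipt (finishes hour 3), deburring can start at hour 3 and finishes at hour 6.
Coating has to wait for deburring (finishes hour 6); material receipt (finishes hour 3). The latest of these is hour 6, so coating runs hour 6 to 6 + 1 = hour 7.
Final packaging has to wait for coating (finishes hour 7, plus 3-hour gap → hour 10); deburring (finishes hour 6). The latest of these is hour 10, so final packaging runs hour 10 to 10 + 8 = hour 18.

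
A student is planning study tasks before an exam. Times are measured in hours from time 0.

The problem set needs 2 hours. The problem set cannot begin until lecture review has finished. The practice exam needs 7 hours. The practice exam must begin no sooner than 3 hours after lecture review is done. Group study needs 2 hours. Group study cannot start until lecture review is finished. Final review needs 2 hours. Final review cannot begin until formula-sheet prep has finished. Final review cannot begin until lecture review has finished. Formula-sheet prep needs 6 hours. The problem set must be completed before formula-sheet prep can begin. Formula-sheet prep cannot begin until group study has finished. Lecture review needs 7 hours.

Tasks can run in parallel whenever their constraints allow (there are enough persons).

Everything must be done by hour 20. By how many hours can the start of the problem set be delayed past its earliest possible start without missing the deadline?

3

Lecture review can start immediately at hour 0; it finishes at hour 7.
The problem set waits on lecture review (finishes hour 7), so it starts at hour 7 and finishes at 7 + 2 = hour 9.

Working backward from the deadline:
Final review must finish by hour 20; it takes 2 hours, so it must start by 20 − 2 = hour 18.
Since final review (must start by hour 18) depends on it, formula-sheet prep must finish by hour 18. Backing off its 6-hour duration gives a latest start of hour 12.
The problem set must finish before formula-sheet prep (must start by hour 12). With a 2-hour duration, the problem set must start by 12 − 2 = hour 10.
So the problem set can start as early as hour 7 and as late as hour 10, giving 10 − 7 = 3 hours of slack.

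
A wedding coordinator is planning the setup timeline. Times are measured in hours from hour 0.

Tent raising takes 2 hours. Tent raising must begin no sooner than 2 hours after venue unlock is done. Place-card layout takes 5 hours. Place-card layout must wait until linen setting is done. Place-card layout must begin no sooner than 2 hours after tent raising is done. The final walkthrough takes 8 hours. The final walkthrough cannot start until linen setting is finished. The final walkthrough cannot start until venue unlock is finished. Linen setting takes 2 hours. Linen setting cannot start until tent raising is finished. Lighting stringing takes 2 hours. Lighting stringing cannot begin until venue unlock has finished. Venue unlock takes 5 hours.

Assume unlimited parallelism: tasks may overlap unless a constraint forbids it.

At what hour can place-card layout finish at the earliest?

16

Venue unlock can start immediately at hour 0; it finishes at hour 5.
After venue unlock (finishes hour 5, plus 2-hour gap → hour 7), tent raising can start at hour 7 and finishes at hour 9.
Linen setting cannot begin until tent raising (finishes hour 9). It runs from hour 9 to 9 + 2 = hour 11.
Place-card layout needs all of linen setting (finishes hour 11); tent raising (finishes hour 9, plus 2-hour gap → hour 11). That puts its earliest start at hour 11; it finishes at 11 + 5 = hour 16.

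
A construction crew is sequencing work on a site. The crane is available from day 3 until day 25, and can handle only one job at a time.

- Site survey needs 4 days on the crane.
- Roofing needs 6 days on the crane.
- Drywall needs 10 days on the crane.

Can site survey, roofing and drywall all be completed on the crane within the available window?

The crane window is 25 − 3 = 22 days.
Running back to back, the jobs need 4 + 6 + 10 = 20 days on the crane.
Since 20 ≤ 22, they fit within the window.

Yes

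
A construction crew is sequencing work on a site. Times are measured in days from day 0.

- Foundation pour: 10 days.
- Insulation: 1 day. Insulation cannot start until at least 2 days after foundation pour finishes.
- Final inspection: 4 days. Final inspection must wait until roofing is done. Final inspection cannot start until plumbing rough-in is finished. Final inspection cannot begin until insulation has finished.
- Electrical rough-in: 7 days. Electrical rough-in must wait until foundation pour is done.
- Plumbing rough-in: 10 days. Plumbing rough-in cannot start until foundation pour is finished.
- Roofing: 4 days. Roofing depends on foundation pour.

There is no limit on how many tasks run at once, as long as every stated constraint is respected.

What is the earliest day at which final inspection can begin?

20

Nothing blocks foundation pour, so it runs from day 0 to day 10.
After foundation pour (finishes day 10, plus 2-day gap → day 12), insulation can start at day 12 and finishes at day 13.
Plumbing rough-in waits on foundation pour (finishes day 10), so it starts at day 10 and finishes at 10 + 10 = day 20.
Roofing cannot begin until foundation pour (finishes day 10). It runs from day 10 to 10 + 4 = day 14.
Final inspection waits on roofing (finishes day 14); plumbing rough-in (finishes day 20); insulation (finishes day 13). The latest of these is day 20, which is the earliest final inspection can start.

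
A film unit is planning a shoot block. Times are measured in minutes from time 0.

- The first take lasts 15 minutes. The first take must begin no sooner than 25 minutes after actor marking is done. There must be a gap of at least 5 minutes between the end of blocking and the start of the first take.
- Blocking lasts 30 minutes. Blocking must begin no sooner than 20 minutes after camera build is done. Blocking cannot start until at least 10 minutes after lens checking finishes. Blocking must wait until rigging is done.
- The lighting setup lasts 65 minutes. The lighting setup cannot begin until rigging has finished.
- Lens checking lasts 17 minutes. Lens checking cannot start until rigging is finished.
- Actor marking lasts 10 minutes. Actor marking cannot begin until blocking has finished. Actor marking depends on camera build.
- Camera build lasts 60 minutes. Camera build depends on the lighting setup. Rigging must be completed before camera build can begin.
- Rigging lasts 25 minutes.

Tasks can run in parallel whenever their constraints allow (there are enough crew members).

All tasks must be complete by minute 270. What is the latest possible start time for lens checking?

To finish by minute 270, the first take (duration 15) must start no later than minute 255.
Since the first take (must start by minute 255, minus 25-minute gap → minute 230) depends on it, actor marking must finish by minute 230. Backing off its 10-minute duration gives a latest start of minute 220.
For blocking: actor marking (must start by minute 220); the first take (must start by minute 255, minus 5-minute gap → minute 250). The most restrictive is minute 220; with a 30-minute duration, blocking must start by minute 190.
Lens checking has to be done before blocking (must start by minute 190, minus 10-minute gap → minute 180). That means finishing by minute 180, i.e. starting by 180 − 17 = minute 163.

163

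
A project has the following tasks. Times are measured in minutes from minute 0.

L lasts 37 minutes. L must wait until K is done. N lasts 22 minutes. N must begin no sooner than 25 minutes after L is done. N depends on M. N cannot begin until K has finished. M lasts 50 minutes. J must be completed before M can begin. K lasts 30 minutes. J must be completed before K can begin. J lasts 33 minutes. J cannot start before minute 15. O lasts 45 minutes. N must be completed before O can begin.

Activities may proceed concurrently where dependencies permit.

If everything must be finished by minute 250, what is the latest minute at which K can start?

91

To finish by minute 250, O (duration 45) must start no later than minute 205.
N has to be done before O (must start by minute 205). That means finishing by minute 205, i.e. starting by 205 − 22 = minute 183.
L must finish before N (must start by minute 183, minus 25-minute gap → minute 158). With a 37-minute duration, L must start by 158 − 37 = minute 121.
K feeds L (must start by minute 121); N (must start by minute 183). Taking the minimum, K must finish by minute 121 and start by 121 − 30 = minute 91.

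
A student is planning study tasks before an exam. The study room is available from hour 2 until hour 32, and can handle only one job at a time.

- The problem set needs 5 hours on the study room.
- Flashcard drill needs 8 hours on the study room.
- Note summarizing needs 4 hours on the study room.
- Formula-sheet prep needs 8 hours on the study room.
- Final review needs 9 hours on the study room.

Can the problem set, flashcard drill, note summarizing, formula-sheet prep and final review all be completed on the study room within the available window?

No

The study room window is 32 − 2 = 30 hours.
Running back to back, the jobs need 5 + 8 + 4 + 8 + 9 = 34 hours on the study room.
Since 34 > 30, they cannot all fit.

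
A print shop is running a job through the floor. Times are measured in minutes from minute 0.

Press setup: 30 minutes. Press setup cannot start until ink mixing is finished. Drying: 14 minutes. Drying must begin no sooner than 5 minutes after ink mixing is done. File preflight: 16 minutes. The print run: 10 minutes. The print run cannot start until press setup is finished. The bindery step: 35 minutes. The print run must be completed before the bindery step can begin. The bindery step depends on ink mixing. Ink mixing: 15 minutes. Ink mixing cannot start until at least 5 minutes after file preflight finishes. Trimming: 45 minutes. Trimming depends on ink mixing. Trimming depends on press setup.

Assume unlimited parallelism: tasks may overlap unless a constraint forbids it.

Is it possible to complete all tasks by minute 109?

Nothing blocks file preflight, so it runs from minute 0 to minute 16.
After file preflight (finishes minute 16, plus 5-minute gap → minute 21), ink mixing can start at minute 21 and finishes at minute 36.
Drying waits on ink mixing (finishes minute 36, plus 5-minute gap → minute 41), so it starts at minute 41 and finishes at 41 + 14 = minute 55.
Press setup waits on ink mixing (finishes minute 36), so it starts at minute 36 and finishes at 36 + 30 = minute 66.
Trimming needs all of ink mixing (finishes minute 36); press setup (finishes minute 66). That puts its earliest start at minute 66; it finishes at 66 + 45 = minute 111.
The print run waits on press setup (finishes minute 66), so it starts at minute 66 and finishes at 66 + 10 = minute 76.
The bindery step has to wait for the print run (finishes minute 76); ink mixing (finishes minute 36). The latest of these is minute 76, so the bindery step runs minute 76 to 76 + 35 = minute 111.
The earliest everything can be done is minute 111, which is after the deadline of 109, so it is not possible.

No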